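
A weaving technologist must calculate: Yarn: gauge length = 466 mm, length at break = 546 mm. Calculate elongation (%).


Formula: Elongation (%) = ((L_break - L0) / L0) * 100
Step 1: Extension = 546 - 466 = 80 mm
Step 2: Elongation = (80 / 466) * 100
Step 3: Elongation = 0.171674 * 100 = 17.1674% ≈ 17.2%

17.2%


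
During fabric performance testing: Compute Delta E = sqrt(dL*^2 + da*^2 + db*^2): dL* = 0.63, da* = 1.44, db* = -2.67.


Formula: Delta E = sqrt(dL*^2 + da*^2 + db*^2)
Step 1: dL*^2 = 0.63^2 = 0.3969
Step 2: da*^2 = 1.44^2 = 2.0736
Step 3: db*^2 = (-2.67)^2 = 7.1289
Step 4: Sum = 0.3969 + 2.0736 + 7.1289 = 9.5994
Step 5: Delta E = sqrt(9.5994) = 3.1

3.1 Delta E


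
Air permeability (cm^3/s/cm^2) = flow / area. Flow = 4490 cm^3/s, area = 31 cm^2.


Formula: Air Permeability = Airflow / Test Area
AP = 4490 cm^3/s / 31 cm^2
AP = 144.8 cm^3/s/cm^2

144.8 cm^3/s/cm^2


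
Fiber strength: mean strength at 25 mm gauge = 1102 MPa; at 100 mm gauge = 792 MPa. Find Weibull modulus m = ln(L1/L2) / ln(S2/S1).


Formula: m = ln(L1/L2) / ln(S2/S1)
Step 1: ln(L1/L2) = ln(25/100) = -1.38629
Step 2: S2/S1 = 792/1102 = 0.71869
Step 3: ln(S2/S1) = ln(0.71869) = -0.33033
Step 4: m = -1.38629 / -0.33033 = 4.20

4.20 (Weibull m)


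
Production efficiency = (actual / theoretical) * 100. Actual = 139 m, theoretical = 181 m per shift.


Formula: Efficiency% = (Actual output / Theoretical output) * 100
Efficiency% = (139 / 181) * 100
Efficiency% = 0.767956 * 100 = 76.7956% ≈ 76.8%

76.8%


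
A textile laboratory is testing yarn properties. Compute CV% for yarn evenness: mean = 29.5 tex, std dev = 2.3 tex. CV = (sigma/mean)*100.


Formula: CV% = (standard deviation / mean) * 100
Step 1: Ratio = 2.3 / 29.5 = 0.077966
Step 2: CV% = 0.077966 * 100 = 7.7966% ≈ 7.8%

7.8%


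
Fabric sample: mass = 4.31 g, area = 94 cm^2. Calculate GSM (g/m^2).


Formula: GSM = mass_g / area_m2
Step 1: Convert area: 94 cm^2 = 94 / 10000 = 0.0094 m^2
Step 2: GSM = 4.31 g / 0.0094 m^2 = 458.5 g/m^2

458.5 g/m^2


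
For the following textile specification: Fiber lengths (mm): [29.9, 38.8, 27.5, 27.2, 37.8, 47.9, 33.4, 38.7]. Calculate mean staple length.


Formula: Mean = sum of lengths / count
Sum = 29.9 + 38.8 + 27.5 + 27.2 + 37.8 + 47.9 + 33.4 + 38.7
Sum = 281.2 mm
Mean = 281.2 / 8 = 35.15 mm

35.15 mm


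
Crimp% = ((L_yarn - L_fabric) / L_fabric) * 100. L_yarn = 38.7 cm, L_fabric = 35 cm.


Formula: Crimp% = ((L_yarn - L_fabric) / L_fabric) * 100
Step 1: Extension = 38.7 - 35 = 3.7 cm
Step 2: Crimp% = (3.7 / 35) * 100
Step 3: Crimp% = 0.105714 * 100 = 10.5714% ≈ 10.6%

10.6%


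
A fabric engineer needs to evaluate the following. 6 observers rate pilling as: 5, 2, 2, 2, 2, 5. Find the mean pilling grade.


Formula: Mean = sum / count
Sum = 5 + 2 + 2 + 2 + 2 + 5 = 18
Mean = 18 / 6 = 3.0

3.0


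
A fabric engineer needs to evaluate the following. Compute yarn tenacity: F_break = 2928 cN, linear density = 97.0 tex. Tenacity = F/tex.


Formula: Tenacity = Breaking force / Linear density
Tenacity = 2928 cN / 97.0 tex
Tenacity = 30.19 cN/tex

30.19 cN/tex


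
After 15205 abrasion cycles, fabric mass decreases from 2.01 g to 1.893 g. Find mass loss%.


Formula: Mass loss% = ((m_before - m_after) / m_before) * 100
Step 1: Mass loss = 2.01 - 1.893 = 0.117 g
Step 2: Ratio = 0.117 / 2.01 = 0.058209
Step 3: Mass loss% = 0.058209 * 100 = 5.8209% ≈ 5.82%

5.82%


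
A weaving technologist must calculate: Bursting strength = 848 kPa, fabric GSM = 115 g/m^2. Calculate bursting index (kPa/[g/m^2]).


Formula: Bursting Index = Bursting Strength / Fabric GSM
BI = 848 kPa / 115 g/m^2
BI = 7.374 kPa/(g/m^2)

7.374 kPa/(g/m^2)


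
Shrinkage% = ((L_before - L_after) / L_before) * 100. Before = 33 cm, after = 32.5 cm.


Formula: Shrinkage% = ((L_before - L_after) / L_before) * 100
Step 1: Shrinkage = 33 - 32.5 = 0.5 cm
Step 2: Shrinkage% = (0.5 / 33) * 100
Step 3: Shrinkage% = 0.015152 * 100 = 1.5152% ≈ 1.5%

1.5%


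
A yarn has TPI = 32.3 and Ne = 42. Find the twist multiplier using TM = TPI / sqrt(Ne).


Formula: TM = TPI / sqrt(Ne)
Step 1: sqrt(Ne) = sqrt(42) = 6.4807
Step 2: TM = 32.3 / 6.4807 = 4.98

4.98 TM


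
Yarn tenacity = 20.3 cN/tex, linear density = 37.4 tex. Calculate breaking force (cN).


Formula: Breaking force = Tenacity * Linear density
F = 20.3 cN/tex * 37.4 tex
F = 759.22 cN

759.22 cN


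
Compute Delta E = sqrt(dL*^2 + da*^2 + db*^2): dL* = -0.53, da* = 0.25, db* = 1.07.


Formula: Delta E = sqrt(dL*^2 + da*^2 + db*^2)
Step 1: dL*^2 = (-0.53)^2 = 0.2809
Step 2: da*^2 = 0.25^2 = 0.0625
Step 3: db*^2 = 1.07^2 = 1.1449
Step 4: Sum = 0.2809 + 0.0625 + 1.1449 = 1.4883
Step 5: Delta E = sqrt(1.4883) = 1.22

1.22 Delta E


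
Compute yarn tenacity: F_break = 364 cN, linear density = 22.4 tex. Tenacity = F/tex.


Formula: Tenacity = Breaking force / Linear density
Tenacity = 364 cN / 22.4 tex
Tenacity = 16.25 cN/tex

16.25 cN/tex


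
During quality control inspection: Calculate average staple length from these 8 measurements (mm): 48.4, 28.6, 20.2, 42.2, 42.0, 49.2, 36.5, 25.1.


Formula: Mean = sum of lengths / count
Sum = 48.4 + 28.6 + 20.2 + 42.2 + 42.0 + 49.2 + 36.5 + 25.1
Sum = 292.2 mm
Mean = 292.2 / 8 = 36.53 mm

36.53 mm


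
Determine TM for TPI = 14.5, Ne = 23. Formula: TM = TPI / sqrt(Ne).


Formula: TM = TPI / sqrt(Ne)
Step 1: sqrt(Ne) = sqrt(23) = 4.7958
Step 2: TM = 14.5 / 4.7958 = 3.02

3.02 TM


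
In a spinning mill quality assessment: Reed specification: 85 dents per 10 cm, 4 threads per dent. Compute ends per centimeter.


Formula: EPC = (dents per 10 cm * ends per dent) / 10
Step 1: Total ends per 10 cm = 85 * 4 = 340
Step 2: EPC = 340 / 10 = 34.0 ends/cm

34.0 ends/cm


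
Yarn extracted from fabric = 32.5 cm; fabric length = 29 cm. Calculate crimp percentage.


Formula: Crimp% = ((L_yarn - L_fabric) / L_fabric) * 100
Step 1: Extension = 32.5 - 29 = 3.5 cm
Step 2: Crimp% = (3.5 / 29) * 100
Step 3: Crimp% = 0.12069 * 100 = 12.069% ≈ 12.1%

12.1%


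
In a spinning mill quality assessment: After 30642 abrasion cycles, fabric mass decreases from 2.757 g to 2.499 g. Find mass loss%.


Formula: Mass loss% = ((m_before - m_after) / m_before) * 100
Step 1: Mass loss = 2.757 - 2.499 = 0.258 g
Step 2: Ratio = 0.258 / 2.757 = 0.09358
Step 3: Mass loss% = 0.09358 * 100 = 9.358% ≈ 9.36%

9.36%


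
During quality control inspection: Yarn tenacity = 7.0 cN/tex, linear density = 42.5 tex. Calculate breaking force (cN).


Formula: Breaking force = Tenacity * Linear density
F = 7.0 cN/tex * 42.5 tex
F = 297.50 cN

297.50 cN


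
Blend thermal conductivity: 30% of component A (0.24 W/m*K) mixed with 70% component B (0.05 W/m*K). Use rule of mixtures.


Formula: Blend property = (fraction_A * property_A) + (fraction_B * property_B)
Step 1: Contribution A = 30/100 * 0.24 W/m*K = 0.072 W/m*K
Step 2: Contribution B = 70/100 * 0.05 W/m*K = 0.035 W/m*K
Step 3: Blend thermal conductivity = 0.072 + 0.035 = 0.107 W/m*K

0.107 W/m*K


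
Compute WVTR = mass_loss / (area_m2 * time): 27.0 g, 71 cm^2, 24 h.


Formula: WVTR = mass_loss / (area * time)
Step 1: Convert area: 71 cm^2 = 0.0071 m^2
Step 2: WVTR = 27.0 g / (0.0071 m^2 * 24 h)
Step 3: WVTR = 27.0 / 0.1704 = 158.5 g/m^2/h

158.5 g/m^2/h


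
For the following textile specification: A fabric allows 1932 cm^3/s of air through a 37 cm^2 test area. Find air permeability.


Formula: Air Permeability = Airflow / Test Area
AP = 1932 cm^3/s / 37 cm^2
AP = 52.2 cm^3/s/cm^2

52.2 cm^3/s/cm^2


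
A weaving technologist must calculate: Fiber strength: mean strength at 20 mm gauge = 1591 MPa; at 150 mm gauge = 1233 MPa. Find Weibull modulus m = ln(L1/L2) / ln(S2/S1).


Formula: m = ln(L1/L2) / ln(S2/S1)
Step 1: ln(L1/L2) = ln(20/150) = -2.01490
Step 2: S2/S1 = 1233/1591 = 0.77498
Step 3: ln(S2/S1) = ln(0.77498) = -0.25492
Step 4: m = -2.01490 / -0.25492 = 7.90

7.90 (Weibull m)


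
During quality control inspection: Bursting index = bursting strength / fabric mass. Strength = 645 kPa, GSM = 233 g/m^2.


Formula: Bursting Index = Bursting Strength / Fabric GSM
BI = 645 kPa / 233 g/m^2
BI = 2.768 kPa/(g/m^2)

2.768 kPa/(g/m^2)


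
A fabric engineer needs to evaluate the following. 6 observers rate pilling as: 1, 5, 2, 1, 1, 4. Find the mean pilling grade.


Formula: Mean = sum / count
Sum = 1 + 5 + 2 + 1 + 1 + 4 = 14
Mean = 14 / 6 = 2.3

2.3


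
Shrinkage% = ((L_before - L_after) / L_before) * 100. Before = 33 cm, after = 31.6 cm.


Formula: Shrinkage% = ((L_before - L_after) / L_before) * 100
Step 1: Shrinkage = 33 - 31.6 = 1.4 cm
Step 2: Shrinkage% = (1.4 / 33) * 100
Step 3: Shrinkage% = 0.042424 * 100 = 4.2424% ≈ 4.2%

4.2%


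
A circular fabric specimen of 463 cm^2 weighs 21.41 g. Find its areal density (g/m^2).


Formula: GSM = mass_g / area_m2
Step 1: Convert area: 463 cm^2 = 463 / 10000 = 0.0463 m^2
Step 2: GSM = 21.41 g / 0.0463 m^2 = 462.4 g/m^2

462.4 g/m^2


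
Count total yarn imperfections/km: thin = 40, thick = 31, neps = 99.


Formula: Total = thin places + thick places + neps
Total = 40 + 31 + 99
Total = 170 imperfections/km

170 imperfections/km


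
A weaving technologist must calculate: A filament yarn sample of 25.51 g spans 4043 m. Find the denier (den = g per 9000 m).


Formula: den = (mass_g / length_m) * 9000
Substituting: den = (25.51 / 4043) * 9000
Intermediate: 25.51 / 4043 = 0.00630967 g/m
den = 0.00630967 * 9000 = 56.8 denier

56.8 denier


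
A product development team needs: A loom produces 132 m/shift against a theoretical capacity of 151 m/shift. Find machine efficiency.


Formula: Efficiency% = (Actual output / Theoretical output) * 100
Efficiency% = (132 / 151) * 100
Efficiency% = 0.874172 * 100 = 87.4172% ≈ 87.4%

87.4%


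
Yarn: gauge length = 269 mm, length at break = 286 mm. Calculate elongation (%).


Formula: Elongation (%) = ((L_break - L0) / L0) * 100
Step 1: Extension = 286 - 269 = 17 mm
Step 2: Elongation = (17 / 269) * 100
Step 3: Elongation = 0.063197 * 100 = 6.3197% ≈ 6.3%

6.3%


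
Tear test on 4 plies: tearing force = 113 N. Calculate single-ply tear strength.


Formula: Per-ply strength = Total force / Number of plies
Per-ply = 113 N / 4
Per-ply = 28.25 N

28.25 N


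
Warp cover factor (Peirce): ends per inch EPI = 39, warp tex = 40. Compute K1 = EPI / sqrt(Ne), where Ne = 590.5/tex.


Formula: K1 = EPI / sqrt(Ne), with Ne = 590.5 / tex_warp
Step 1: Ne = 590.5 / 40 = 14.763
Step 2: sqrt(Ne) = sqrt(14.763) = 3.8423
Step 3: K1 = 39 / 3.8423 = 10.2

10.2


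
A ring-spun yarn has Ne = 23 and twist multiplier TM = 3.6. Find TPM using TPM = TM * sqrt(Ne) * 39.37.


Formula: TPM = TM * sqrt(Ne) * 39.37
Step 1: sqrt(Ne) = sqrt(23) = 4.7958
Step 2: TM * sqrt(Ne) = 3.6 * 4.7958 = 17.2649
Step 3: TPM = 17.2649 * 39.37 = 680 twists/m

680 twists/m


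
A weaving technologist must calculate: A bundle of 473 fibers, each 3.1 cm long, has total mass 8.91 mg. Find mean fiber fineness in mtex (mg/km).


Formula: fineness (mtex) = mass (mg) / total length (km) = (mass_mg / total_length_m) * 1000
Step 1: Convert fiber length: 3.1 cm = 0.031 m
Step 2: Total fiber length = 473 * 0.031 = 14.663 m
Step 3: Linear density = 8.91 mg / 14.663 m = 0.6077 mg/m
Step 4: fineness = 0.6077 * 1000 = 607.7 mtex

607.7 mtex


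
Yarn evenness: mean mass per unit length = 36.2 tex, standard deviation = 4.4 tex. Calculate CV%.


Formula: CV% = (standard deviation / mean) * 100
Step 1: Ratio = 4.4 / 36.2 = 0.121547
Step 2: CV% = 0.121547 * 100 = 12.1547% ≈ 12.2%

12.2%


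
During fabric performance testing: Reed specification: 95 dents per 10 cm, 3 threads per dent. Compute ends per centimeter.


Formula: EPC = (dents per 10 cm * ends per dent) / 10
Step 1: Total ends per 10 cm = 95 * 3 = 285
Step 2: EPC = 285 / 10 = 28.5 ends/cm

28.5 ends/cm


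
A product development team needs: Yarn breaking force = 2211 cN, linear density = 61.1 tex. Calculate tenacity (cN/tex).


Formula: Tenacity = Breaking force / Linear density
Tenacity = 2211 cN / 61.1 tex
Tenacity = 36.19 cN/tex

36.19 cN/tex


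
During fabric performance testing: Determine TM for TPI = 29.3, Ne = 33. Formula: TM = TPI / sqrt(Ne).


Formula: TM = TPI / sqrt(Ne)
Step 1: sqrt(Ne) = sqrt(33) = 5.7446
Step 2: TM = 29.3 / 5.7446 = 5.10

5.10 TM


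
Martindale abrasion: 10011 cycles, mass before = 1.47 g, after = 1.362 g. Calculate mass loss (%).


Formula: Mass loss% = ((m_before - m_after) / m_before) * 100
Step 1: Mass loss = 1.47 - 1.362 = 0.108 g
Step 2: Ratio = 0.108 / 1.47 = 0.0734694
Step 3: Mass loss% = 0.0734694 * 100 = 7.34694% ≈ 7.35%

7.35%


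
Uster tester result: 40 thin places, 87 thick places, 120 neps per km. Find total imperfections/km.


Formula: Total = thin places + thick places + neps
Total = 40 + 87 + 120
Total = 247 imperfections/km

247 imperfections/km


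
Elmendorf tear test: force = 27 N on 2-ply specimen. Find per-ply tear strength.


Formula: Per-ply strength = Total force / Number of plies
Per-ply = 27 N / 2
Per-ply = 13.5 N

13.5 N


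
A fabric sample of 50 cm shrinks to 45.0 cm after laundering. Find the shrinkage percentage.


Formula: Shrinkage% = ((L_before - L_after) / L_before) * 100
Step 1: Shrinkage = 50 - 45.0 = 5.0 cm
Step 2: Shrinkage% = (5.0 / 50) * 100
Step 3: Shrinkage% = 0.1 * 100 = 10.0%

10.0%


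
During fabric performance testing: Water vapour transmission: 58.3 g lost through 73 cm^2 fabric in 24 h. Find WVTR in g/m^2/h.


Formula: WVTR = mass_loss / (area * time)
Step 1: Convert area: 73 cm^2 = 0.0073 m^2
Step 2: WVTR = 58.3 g / (0.0073 m^2 * 24 h)
Step 3: WVTR = 58.3 / 0.1752 = 332.8 g/m^2/h

332.8 g/m^2/h


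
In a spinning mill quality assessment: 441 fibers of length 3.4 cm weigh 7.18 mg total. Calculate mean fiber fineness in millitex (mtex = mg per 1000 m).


Formula: fineness (mtex) = mass (mg) / total length (km) = (mass_mg / total_length_m) * 1000
Step 1: Convert fiber length: 3.4 cm = 0.034 m
Step 2: Total fiber length = 441 * 0.034 = 14.994 m
Step 3: Linear density = 7.18 mg / 14.994 m = 0.4789 mg/m
Step 4: fineness = 0.4789 * 1000 = 478.9 mtex

478.9 mtex


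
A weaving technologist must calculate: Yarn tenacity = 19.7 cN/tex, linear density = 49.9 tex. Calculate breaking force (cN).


Formula: Breaking force = Tenacity * Linear density
F = 19.7 cN/tex * 49.9 tex
F = 983.03 cN

983.03 cN


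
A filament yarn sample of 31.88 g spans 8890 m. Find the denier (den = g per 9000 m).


Formula: den = (mass_g / length_m) * 9000
Substituting: den = (31.88 / 8890) * 9000
Intermediate: 31.88 / 8890 = 0.00358605 g/m
den = 0.00358605 * 9000 = 32.3 denier

32.3 denier


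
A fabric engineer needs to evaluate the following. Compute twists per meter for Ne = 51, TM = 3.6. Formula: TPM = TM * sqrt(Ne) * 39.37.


Formula: TPM = TM * sqrt(Ne) * 39.37
Step 1: sqrt(Ne) = sqrt(51) = 7.1414
Step 2: TM * sqrt(Ne) = 3.6 * 7.1414 = 25.709
Step 3: TPM = 25.709 * 39.37 = 1012 twists/m

1012 twists/m


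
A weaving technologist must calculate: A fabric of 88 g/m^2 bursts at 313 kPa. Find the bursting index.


Formula: Bursting Index = Bursting Strength / Fabric GSM
BI = 313 kPa / 88 g/m^2
BI = 3.557 kPa/(g/m^2)

3.557 kPa/(g/m^2)


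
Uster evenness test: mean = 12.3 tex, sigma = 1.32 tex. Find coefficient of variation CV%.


Formula: CV% = (standard deviation / mean) * 100
Step 1: Ratio = 1.32 / 12.3 = 0.107317
Step 2: CV% = 0.107317 * 100 = 10.7317% ≈ 10.7%

10.7%


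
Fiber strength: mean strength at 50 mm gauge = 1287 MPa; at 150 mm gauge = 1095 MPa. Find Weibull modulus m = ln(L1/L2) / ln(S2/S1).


Formula: m = ln(L1/L2) / ln(S2/S1)
Step 1: ln(L1/L2) = ln(50/150) = -1.09861
Step 2: S2/S1 = 1095/1287 = 0.85082
Step 3: ln(S2/S1) = ln(0.85082) = -0.16155
Step 4: m = -1.09861 / -0.16155 = 6.80

6.80 (Weibull m)


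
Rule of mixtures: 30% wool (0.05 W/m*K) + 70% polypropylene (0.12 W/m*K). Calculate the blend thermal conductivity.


Formula: Blend property = (fraction_A * property_A) + (fraction_B * property_B)
Step 1: Contribution A = 30/100 * 0.05 W/m*K = 0.015 W/m*K
Step 2: Contribution B = 70/100 * 0.12 W/m*K = 0.084 W/m*K
Step 3: Blend thermal conductivity = 0.015 + 0.084 = 0.099 W/m*K

0.099 W/m*K


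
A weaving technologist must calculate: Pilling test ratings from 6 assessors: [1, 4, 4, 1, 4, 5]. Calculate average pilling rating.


Formula: Mean = sum / count
Sum = 1 + 4 + 4 + 1 + 4 + 5 = 19
Mean = 19 / 6 = 3.2

3.2


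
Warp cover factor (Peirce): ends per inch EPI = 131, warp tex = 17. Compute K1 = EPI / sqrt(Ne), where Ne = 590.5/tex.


Formula: K1 = EPI / sqrt(Ne), with Ne = 590.5 / tex_warp
Step 1: Ne = 590.5 / 17 = 34.735
Step 2: sqrt(Ne) = sqrt(34.735) = 5.8936
Step 3: K1 = 131 / 5.8936 = 22.2

22.2


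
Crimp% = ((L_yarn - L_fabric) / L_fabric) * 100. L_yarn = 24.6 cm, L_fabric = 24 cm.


Formula: Crimp% = ((L_yarn - L_fabric) / L_fabric) * 100
Step 1: Extension = 24.6 - 24 = 0.6 cm
Step 2: Crimp% = (0.6 / 24) * 100
Step 3: Crimp% = 0.025 * 100 = 2.5%

2.5%


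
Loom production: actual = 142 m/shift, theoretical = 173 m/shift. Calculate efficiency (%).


Formula: Efficiency% = (Actual output / Theoretical output) * 100
Efficiency% = (142 / 173) * 100
Efficiency% = 0.820809 * 100 = 82.0809% ≈ 82.1%

82.1%


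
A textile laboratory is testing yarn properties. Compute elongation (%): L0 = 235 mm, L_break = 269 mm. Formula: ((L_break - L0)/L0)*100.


Formula: Elongation (%) = ((L_break - L0) / L0) * 100
Step 1: Extension = 269 - 235 = 34 mm
Step 2: Elongation = (34 / 235) * 100
Step 3: Elongation = 0.144681 * 100 = 14.4681% ≈ 14.5%

14.5%


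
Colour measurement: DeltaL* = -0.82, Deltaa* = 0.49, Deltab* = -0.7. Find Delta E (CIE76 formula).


Formula: Delta E = sqrt(dL*^2 + da*^2 + db*^2)
Step 1: dL*^2 = (-0.82)^2 = 0.6724
Step 2: da*^2 = 0.49^2 = 0.2401
Step 3: db*^2 = (-0.7)^2 = 0.49
Step 4: Sum = 0.6724 + 0.2401 + 0.49 = 1.4025
Step 5: Delta E = sqrt(1.4025) = 1.18

1.18 Delta E


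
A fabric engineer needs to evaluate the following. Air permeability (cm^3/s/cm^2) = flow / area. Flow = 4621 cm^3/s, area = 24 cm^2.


Formula: Air Permeability = Airflow / Test Area
AP = 4621 cm^3/s / 24 cm^2
AP = 192.5 cm^3/s/cm^2

192.5 cm^3/s/cm^2


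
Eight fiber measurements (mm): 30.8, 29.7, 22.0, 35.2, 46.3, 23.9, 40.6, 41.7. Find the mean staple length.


Formula: Mean = sum of lengths / count
Sum = 30.8 + 29.7 + 22.0 + 35.2 + 46.3 + 23.9 + 40.6 + 41.7
Sum = 270.2 mm
Mean = 270.2 / 8 = 33.78 mm

33.78 mm


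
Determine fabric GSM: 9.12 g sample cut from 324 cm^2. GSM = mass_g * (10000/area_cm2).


Formula: GSM = mass_g / area_m2
Step 1: Convert area: 324 cm^2 = 324 / 10000 = 0.0324 m^2
Step 2: GSM = 9.12 g / 0.0324 m^2 = 281.5 g/m^2

281.5 g/m^2


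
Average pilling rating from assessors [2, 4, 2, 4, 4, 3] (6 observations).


Formula: Mean = sum / count
Sum = 2 + 4 + 2 + 4 + 4 + 3 = 19
Mean = 19 / 6 = 3.2

3.2


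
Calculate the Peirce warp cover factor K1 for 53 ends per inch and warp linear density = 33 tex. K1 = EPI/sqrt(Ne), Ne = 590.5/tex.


Formula: K1 = EPI / sqrt(Ne), with Ne = 590.5 / tex_warp
Step 1: Ne = 590.5 / 33 = 17.894
Step 2: sqrt(Ne) = sqrt(17.894) = 4.2301
Step 3: K1 = 53 / 4.2301 = 12.5

12.5


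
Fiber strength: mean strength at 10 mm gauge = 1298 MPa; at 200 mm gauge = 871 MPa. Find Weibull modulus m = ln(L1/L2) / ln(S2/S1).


Formula: m = ln(L1/L2) / ln(S2/S1)
Step 1: ln(L1/L2) = ln(10/200) = -2.99573
Step 2: S2/S1 = 871/1298 = 0.67103
Step 3: ln(S2/S1) = ln(0.67103) = -0.39894
Step 4: m = -2.99573 / -0.39894 = 7.51

7.51 (Weibull m)


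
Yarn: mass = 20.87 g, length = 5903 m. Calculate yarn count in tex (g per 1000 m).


Formula: Tex = (mass_g / length_m) * 1000
Substituting: Tex = (20.87 / 5903) * 1000
Intermediate: 20.87 / 5903 = 0.00353549 g/m
Tex = 0.00353549 * 1000 = 3.54 tex

3.54 tex


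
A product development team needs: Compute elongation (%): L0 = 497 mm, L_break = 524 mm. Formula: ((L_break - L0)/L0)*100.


Formula: Elongation (%) = ((L_break - L0) / L0) * 100
Step 1: Extension = 524 - 497 = 27 mm
Step 2: Elongation = (27 / 497) * 100
Step 3: Elongation = 0.054326 * 100 = 5.4326% ≈ 5.4%

5.4%


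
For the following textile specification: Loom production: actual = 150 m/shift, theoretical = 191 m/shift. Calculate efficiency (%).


Formula: Efficiency% = (Actual output / Theoretical output) * 100
Efficiency% = (150 / 191) * 100
Efficiency% = 0.78534 * 100 = 78.534% ≈ 78.5%

78.5%


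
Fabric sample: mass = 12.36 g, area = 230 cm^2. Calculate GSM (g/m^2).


Formula: GSM = mass_g / area_m2
Step 1: Convert area: 230 cm^2 = 230 / 10000 = 0.023 m^2
Step 2: GSM = 12.36 g / 0.023 m^2 = 537.4 g/m^2

537.4 g/m^2


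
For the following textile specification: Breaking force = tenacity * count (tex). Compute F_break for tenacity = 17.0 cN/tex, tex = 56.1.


Formula: Breaking force = Tenacity * Linear density
F = 17.0 cN/tex * 56.1 tex
F = 953.70 cN

953.70 cN


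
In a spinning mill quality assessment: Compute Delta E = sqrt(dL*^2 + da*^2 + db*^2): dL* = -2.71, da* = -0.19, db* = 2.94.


Formula: Delta E = sqrt(dL*^2 + da*^2 + db*^2)
Step 1: dL*^2 = (-2.71)^2 = 7.3441
Step 2: da*^2 = (-0.19)^2 = 0.0361
Step 3: db*^2 = 2.94^2 = 8.6436
Step 4: Sum = 7.3441 + 0.0361 + 8.6436 = 16.0238
Step 5: Delta E = sqrt(16.0238) = 4.0

4.0 Delta E


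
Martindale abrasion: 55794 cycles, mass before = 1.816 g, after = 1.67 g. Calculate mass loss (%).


Formula: Mass loss% = ((m_before - m_after) / m_before) * 100
Step 1: Mass loss = 1.816 - 1.67 = 0.146 g
Step 2: Ratio = 0.146 / 1.816 = 0.0803965
Step 3: Mass loss% = 0.0803965 * 100 = 8.03965% ≈ 8.04%

8.04%


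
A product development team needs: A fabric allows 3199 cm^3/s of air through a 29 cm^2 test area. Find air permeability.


Formula: Air Permeability = Airflow / Test Area
AP = 3199 cm^3/s / 29 cm^2
AP = 110.3 cm^3/s/cm^2

110.3 cm^3/s/cm^2


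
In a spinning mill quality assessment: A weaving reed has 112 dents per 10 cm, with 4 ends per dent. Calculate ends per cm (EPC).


Formula: EPC = (dents per 10 cm * ends per dent) / 10
Step 1: Total ends per 10 cm = 112 * 4 = 448
Step 2: EPC = 448 / 10 = 44.8 ends/cm

44.8 ends/cm


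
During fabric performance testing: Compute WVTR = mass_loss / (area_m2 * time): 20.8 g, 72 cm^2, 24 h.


Formula: WVTR = mass_loss / (area * time)
Step 1: Convert area: 72 cm^2 = 0.0072 m^2
Step 2: WVTR = 20.8 g / (0.0072 m^2 * 24 h)
Step 3: WVTR = 20.8 / 0.1728 = 120.4 g/m^2/h

120.4 g/m^2/h


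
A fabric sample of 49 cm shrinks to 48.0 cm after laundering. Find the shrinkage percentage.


Formula: Shrinkage% = ((L_before - L_after) / L_before) * 100
Step 1: Shrinkage = 49 - 48.0 = 1.0 cm
Step 2: Shrinkage% = (1.0 / 49) * 100
Step 3: Shrinkage% = 0.020408 * 100 = 2.0408% ≈ 2.0%

2.0%


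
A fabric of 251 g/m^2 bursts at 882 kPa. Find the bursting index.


Formula: Bursting Index = Bursting Strength / Fabric GSM
BI = 882 kPa / 251 g/m^2
BI = 3.514 kPa/(g/m^2)

3.514 kPa/(g/m^2)


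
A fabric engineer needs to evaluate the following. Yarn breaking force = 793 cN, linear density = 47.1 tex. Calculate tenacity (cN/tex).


Formula: Tenacity = Breaking force / Linear density
Tenacity = 793 cN / 47.1 tex
Tenacity = 16.84 cN/tex

16.84 cN/tex


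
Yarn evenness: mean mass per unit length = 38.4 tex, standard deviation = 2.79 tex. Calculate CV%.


Formula: CV% = (standard deviation / mean) * 100
Step 1: Ratio = 2.79 / 38.4 = 0.072656
Step 2: CV% = 0.072656 * 100 = 7.2656% ≈ 7.3%

7.3%


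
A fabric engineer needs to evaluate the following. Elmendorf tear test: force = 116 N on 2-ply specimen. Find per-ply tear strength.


Formula: Per-ply strength = Total force / Number of plies
Per-ply = 116 N / 2
Per-ply = 58 N

58 N


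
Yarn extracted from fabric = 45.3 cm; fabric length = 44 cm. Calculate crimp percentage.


Formula: Crimp% = ((L_yarn - L_fabric) / L_fabric) * 100
Step 1: Extension = 45.3 - 44 = 1.3 cm
Step 2: Crimp% = (1.3 / 44) * 100
Step 3: Crimp% = 0.029545 * 100 = 2.9545% ≈ 3.0%

3.0%


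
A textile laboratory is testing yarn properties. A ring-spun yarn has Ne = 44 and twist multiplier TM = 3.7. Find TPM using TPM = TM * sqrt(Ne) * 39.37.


Formula: TPM = TM * sqrt(Ne) * 39.37
Step 1: sqrt(Ne) = sqrt(44) = 6.6332
Step 2: TM * sqrt(Ne) = 3.7 * 6.6332 = 24.5428
Step 3: TPM = 24.5428 * 39.37 = 966 twists/m

966 twists/m


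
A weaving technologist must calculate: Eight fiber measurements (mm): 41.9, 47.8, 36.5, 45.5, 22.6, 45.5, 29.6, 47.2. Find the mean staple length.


Formula: Mean = sum of lengths / count
Sum = 41.9 + 47.8 + 36.5 + 45.5 + 22.6 + 45.5 + 29.6 + 47.2
Sum = 316.6 mm
Mean = 316.6 / 8 = 39.58 mm

39.58 mm


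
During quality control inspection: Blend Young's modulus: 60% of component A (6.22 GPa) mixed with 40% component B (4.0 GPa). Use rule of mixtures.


Formula: Blend property = (fraction_A * property_A) + (fraction_B * property_B)
Step 1: Contribution A = 60/100 * 6.22 GPa = 3.732 GPa
Step 2: Contribution B = 40/100 * 4.0 GPa = 1.6 GPa
Step 3: Blend Young's modulus = 3.732 + 1.6 = 5.332 GPa

5.332 GPa


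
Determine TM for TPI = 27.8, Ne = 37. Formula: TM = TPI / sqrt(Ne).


Formula: TM = TPI / sqrt(Ne)
Step 1: sqrt(Ne) = sqrt(37) = 6.0828
Step 2: TM = 27.8 / 6.0828 = 4.57

4.57 TM


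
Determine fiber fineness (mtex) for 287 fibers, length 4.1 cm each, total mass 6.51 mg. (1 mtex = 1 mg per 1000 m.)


Formula: fineness (mtex) = mass (mg) / total length (km) = (mass_mg / total_length_m) * 1000
Step 1: Convert fiber length: 4.1 cm = 0.041 m
Step 2: Total fiber length = 287 * 0.041 = 11.767 m
Step 3: Linear density = 6.51 mg / 11.767 m = 0.5532 mg/m
Step 4: fineness = 0.5532 * 1000 = 553.2 mtex

553.2 mtex


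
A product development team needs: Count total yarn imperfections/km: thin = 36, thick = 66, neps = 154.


Formula: Total = thin places + thick places + neps
Total = 36 + 66 + 154
Total = 256 imperfections/km

256 imperfections/km


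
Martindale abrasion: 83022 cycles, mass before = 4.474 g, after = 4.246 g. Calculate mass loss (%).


Formula: Mass loss% = ((m_before - m_after) / m_before) * 100
Step 1: Mass loss = 4.474 - 4.246 = 0.228 g
Step 2: Ratio = 0.228 / 4.474 = 0.0509611
Step 3: Mass loss% = 0.0509611 * 100 = 5.09611% ≈ 5.10%

5.10%


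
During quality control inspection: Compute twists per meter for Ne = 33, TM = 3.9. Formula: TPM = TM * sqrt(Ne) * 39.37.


Formula: TPM = TM * sqrt(Ne) * 39.37
Step 1: sqrt(Ne) = sqrt(33) = 5.7446
Step 2: TM * sqrt(Ne) = 3.9 * 5.7446 = 22.4039
Step 3: TPM = 22.4039 * 39.37 = 882 twists/m

882 twists/m


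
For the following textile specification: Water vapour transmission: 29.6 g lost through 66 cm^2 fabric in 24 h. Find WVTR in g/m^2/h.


Formula: WVTR = mass_loss / (area * time)
Step 1: Convert area: 66 cm^2 = 0.0066 m^2
Step 2: WVTR = 29.6 g / (0.0066 m^2 * 24 h)
Step 3: WVTR = 29.6 / 0.1584 = 186.9 g/m^2/h

186.9 g/m^2/h


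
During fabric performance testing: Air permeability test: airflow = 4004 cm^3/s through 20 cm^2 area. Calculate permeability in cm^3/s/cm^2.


Formula: Air Permeability = Airflow / Test Area
AP = 4004 cm^3/s / 20 cm^2
AP = 200.2 cm^3/s/cm^2

200.2 cm^3/s/cm^2


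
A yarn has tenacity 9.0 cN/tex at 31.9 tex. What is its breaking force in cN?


Formula: Breaking force = Tenacity * Linear density
F = 9.0 cN/tex * 31.9 tex
F = 287.10 cN

287.10 cN


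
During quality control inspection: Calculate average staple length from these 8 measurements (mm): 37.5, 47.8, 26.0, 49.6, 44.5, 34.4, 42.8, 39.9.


Formula: Mean = sum of lengths / count
Sum = 37.5 + 47.8 + 26.0 + 49.6 + 44.5 + 34.4 + 42.8 + 39.9
Sum = 322.5 mm
Mean = 322.5 / 8 = 40.31 mm

40.31 mm


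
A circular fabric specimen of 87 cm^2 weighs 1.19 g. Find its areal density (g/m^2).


Formula: GSM = mass_g / area_m2
Step 1: Convert area: 87 cm^2 = 87 / 10000 = 0.0087 m^2
Step 2: GSM = 1.19 g / 0.0087 m^2 = 136.8 g/m^2

136.8 g/m^2


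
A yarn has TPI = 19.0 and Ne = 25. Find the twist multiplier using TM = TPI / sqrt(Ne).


Formula: TM = TPI / sqrt(Ne)
Step 1: sqrt(Ne) = sqrt(25) = 5
Step 2: TM = 19.0 / 5 = 3.80

3.80 TM


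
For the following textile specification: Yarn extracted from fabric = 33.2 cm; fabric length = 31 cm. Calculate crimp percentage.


Formula: Crimp% = ((L_yarn - L_fabric) / L_fabric) * 100
Step 1: Extension = 33.2 - 31 = 2.2 cm
Step 2: Crimp% = (2.2 / 31) * 100
Step 3: Crimp% = 0.070968 * 100 = 7.0968% ≈ 7.1%

7.1%


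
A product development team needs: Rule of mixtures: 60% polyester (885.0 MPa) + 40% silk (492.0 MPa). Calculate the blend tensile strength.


Formula: Blend property = (fraction_A * property_A) + (fraction_B * property_B)
Step 1: Contribution A = 60/100 * 885.0 MPa = 531.0 MPa
Step 2: Contribution B = 40/100 * 492.0 MPa = 196.8 MPa
Step 3: Blend tensile strength = 531.0 + 196.8 = 727.8 MPa

727.8 MPa


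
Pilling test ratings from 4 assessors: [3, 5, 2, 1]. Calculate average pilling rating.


Formula: Mean = sum / count
Sum = 3 + 5 + 2 + 1 = 11
Mean = 11 / 4 = 2.8

2.8


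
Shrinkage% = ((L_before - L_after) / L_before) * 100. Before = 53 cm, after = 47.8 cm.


Formula: Shrinkage% = ((L_before - L_after) / L_before) * 100
Step 1: Shrinkage = 53 - 47.8 = 5.2 cm
Step 2: Shrinkage% = (5.2 / 53) * 100
Step 3: Shrinkage% = 0.098113 * 100 = 9.8113% ≈ 9.8%

9.8%


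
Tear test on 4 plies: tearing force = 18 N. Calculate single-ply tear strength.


Formula: Per-ply strength = Total force / Number of plies
Per-ply = 18 N / 4
Per-ply = 4.5 N

4.5 N


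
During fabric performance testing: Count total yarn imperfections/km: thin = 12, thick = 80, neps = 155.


Formula: Total = thin places + thick places + neps
Total = 12 + 80 + 155
Total = 247 imperfections/km

247 imperfections/km


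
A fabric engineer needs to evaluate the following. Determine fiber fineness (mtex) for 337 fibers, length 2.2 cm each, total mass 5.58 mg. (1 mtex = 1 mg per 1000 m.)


Formula: fineness (mtex) = mass (mg) / total length (km) = (mass_mg / total_length_m) * 1000
Step 1: Convert fiber length: 2.2 cm = 0.022 m
Step 2: Total fiber length = 337 * 0.022 = 7.414 m
Step 3: Linear density = 5.58 mg / 7.414 m = 0.7526 mg/m
Step 4: fineness = 0.7526 * 1000 = 752.6 mtex

752.6 mtex


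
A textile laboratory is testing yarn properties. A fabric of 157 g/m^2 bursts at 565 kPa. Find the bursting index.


Formula: Bursting Index = Bursting Strength / Fabric GSM
BI = 565 kPa / 157 g/m^2
BI = 3.599 kPa/(g/m^2)

3.599 kPa/(g/m^2)


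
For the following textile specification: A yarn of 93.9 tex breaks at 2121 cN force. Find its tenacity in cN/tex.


Formula: Tenacity = Breaking force / Linear density
Tenacity = 2121 cN / 93.9 tex
Tenacity = 22.59 cN/tex

22.59 cN/tex


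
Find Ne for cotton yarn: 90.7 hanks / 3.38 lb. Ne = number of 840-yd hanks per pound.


Formula: Ne = hanks / mass_lb
Substituting: Ne = 90.7 / 3.38
Ne = 26.8

26.8 Ne


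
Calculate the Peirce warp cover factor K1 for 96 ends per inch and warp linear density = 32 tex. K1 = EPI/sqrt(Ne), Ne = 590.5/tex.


Formula: K1 = EPI / sqrt(Ne), with Ne = 590.5 / tex_warp
Step 1: Ne = 590.5 / 32 = 18.453
Step 2: sqrt(Ne) = sqrt(18.453) = 4.2957
Step 3: K1 = 96 / 4.2957 = 22.3

22.3


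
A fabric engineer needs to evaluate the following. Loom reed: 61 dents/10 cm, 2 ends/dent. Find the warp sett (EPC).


Formula: EPC = (dents per 10 cm * ends per dent) / 10
Step 1: Total ends per 10 cm = 61 * 2 = 122
Step 2: EPC = 122 / 10 = 12.2 ends/cm

12.2 ends/cm


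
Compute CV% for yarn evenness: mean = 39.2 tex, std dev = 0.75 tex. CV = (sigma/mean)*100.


Formula: CV% = (standard deviation / mean) * 100
Step 1: Ratio = 0.75 / 39.2 = 0.019133
Step 2: CV% = 0.019133 * 100 = 1.9133% ≈ 1.9%

1.9%


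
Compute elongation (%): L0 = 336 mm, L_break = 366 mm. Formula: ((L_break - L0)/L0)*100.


Formula: Elongation (%) = ((L_break - L0) / L0) * 100
Step 1: Extension = 366 - 336 = 30 mm
Step 2: Elongation = (30 / 336) * 100
Step 3: Elongation = 0.089286 * 100 = 8.9286% ≈ 8.9%

8.9%


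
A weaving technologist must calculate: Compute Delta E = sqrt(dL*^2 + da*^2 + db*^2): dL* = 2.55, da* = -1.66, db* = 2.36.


Formula: Delta E = sqrt(dL*^2 + da*^2 + db*^2)
Step 1: dL*^2 = 2.55^2 = 6.5025
Step 2: da*^2 = (-1.66)^2 = 2.7556
Step 3: db*^2 = 2.36^2 = 5.5696
Step 4: Sum = 6.5025 + 2.7556 + 5.5696 = 14.8277
Step 5: Delta E = sqrt(14.8277) = 3.85

3.85 Delta E


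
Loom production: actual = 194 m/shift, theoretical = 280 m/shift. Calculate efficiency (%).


Formula: Efficiency% = (Actual output / Theoretical output) * 100
Efficiency% = (194 / 280) * 100
Efficiency% = 0.692857 * 100 = 69.2857% ≈ 69.3%

69.3%


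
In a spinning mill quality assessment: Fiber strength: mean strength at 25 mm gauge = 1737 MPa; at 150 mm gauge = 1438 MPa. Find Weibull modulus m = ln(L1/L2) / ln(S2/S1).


Formula: m = ln(L1/L2) / ln(S2/S1)
Step 1: ln(L1/L2) = ln(25/150) = -1.79176
Step 2: S2/S1 = 1438/1737 = 0.82786
Step 3: ln(S2/S1) = ln(0.82786) = -0.18891
Step 4: m = -1.79176 / -0.18891 = 9.48

9.48 (Weibull m)


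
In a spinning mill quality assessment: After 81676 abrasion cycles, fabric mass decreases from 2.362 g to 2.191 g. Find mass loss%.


Formula: Mass loss% = ((m_before - m_after) / m_before) * 100
Step 1: Mass loss = 2.362 - 2.191 = 0.171 g
Step 2: Ratio = 0.171 / 2.362 = 0.0723963
Step 3: Mass loss% = 0.0723963 * 100 = 7.23963% ≈ 7.24%

7.24%


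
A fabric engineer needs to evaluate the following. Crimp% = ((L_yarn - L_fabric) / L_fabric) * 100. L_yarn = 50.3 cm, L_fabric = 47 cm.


Formula: Crimp% = ((L_yarn - L_fabric) / L_fabric) * 100
Step 1: Extension = 50.3 - 47 = 3.3 cm
Step 2: Crimp% = (3.3 / 47) * 100
Step 3: Crimp% = 0.070213 * 100 = 7.0213% ≈ 7.0%

7.0%


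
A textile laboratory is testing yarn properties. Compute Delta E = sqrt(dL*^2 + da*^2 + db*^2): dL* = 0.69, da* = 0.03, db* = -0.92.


Formula: Delta E = sqrt(dL*^2 + da*^2 + db*^2)
Step 1: dL*^2 = 0.69^2 = 0.4761
Step 2: da*^2 = 0.03^2 = 0.0009
Step 3: db*^2 = (-0.92)^2 = 0.8464
Step 4: Sum = 0.4761 + 0.0009 + 0.8464 = 1.3234
Step 5: Delta E = sqrt(1.3234) = 1.15

1.15 Delta E


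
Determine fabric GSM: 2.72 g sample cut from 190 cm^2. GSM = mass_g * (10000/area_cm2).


Formula: GSM = mass_g / area_m2
Step 1: Convert area: 190 cm^2 = 190 / 10000 = 0.019 m^2
Step 2: GSM = 2.72 g / 0.019 m^2 = 143.2 g/m^2

143.2 g/m^2


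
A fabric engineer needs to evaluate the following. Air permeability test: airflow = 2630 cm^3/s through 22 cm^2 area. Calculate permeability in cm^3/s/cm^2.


Formula: Air Permeability = Airflow / Test Area
AP = 2630 cm^3/s / 22 cm^2
AP = 119.5 cm^3/s/cm^2

119.5 cm^3/s/cm^2


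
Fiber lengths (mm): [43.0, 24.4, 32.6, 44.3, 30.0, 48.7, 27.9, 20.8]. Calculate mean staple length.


Formula: Mean = sum of lengths / count
Sum = 43.0 + 24.4 + 32.6 + 44.3 + 30.0 + 48.7 + 27.9 + 20.8
Sum = 271.7 mm
Mean = 271.7 / 8 = 33.96 mm

33.96 mm


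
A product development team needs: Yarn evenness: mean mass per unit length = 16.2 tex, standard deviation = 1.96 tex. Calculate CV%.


Formula: CV% = (standard deviation / mean) * 100
Step 1: Ratio = 1.96 / 16.2 = 0.120988
Step 2: CV% = 0.120988 * 100 = 12.0988% ≈ 12.1%

12.1%


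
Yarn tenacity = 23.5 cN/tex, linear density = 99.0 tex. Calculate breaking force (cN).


Formula: Breaking force = Tenacity * Linear density
F = 23.5 cN/tex * 99.0 tex
F = 2326.50 cN

2326.50 cN


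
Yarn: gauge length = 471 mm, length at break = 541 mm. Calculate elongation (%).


Formula: Elongation (%) = ((L_break - L0) / L0) * 100
Step 1: Extension = 541 - 471 = 70 mm
Step 2: Elongation = (70 / 471) * 100
Step 3: Elongation = 0.14862 * 100 = 14.862% ≈ 14.9%

14.9%


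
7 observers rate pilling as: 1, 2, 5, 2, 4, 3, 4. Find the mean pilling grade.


Formula: Mean = sum / count
Sum = 1 + 2 + 5 + 2 + 4 + 3 + 4 = 21
Mean = 21 / 7 = 3.0

3.0


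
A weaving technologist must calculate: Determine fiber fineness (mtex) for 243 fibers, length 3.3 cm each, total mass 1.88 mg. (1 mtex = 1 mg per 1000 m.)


Formula: fineness (mtex) = mass (mg) / total length (km) = (mass_mg / total_length_m) * 1000
Step 1: Convert fiber length: 3.3 cm = 0.033 m
Step 2: Total fiber length = 243 * 0.033 = 8.019 m
Step 3: Linear density = 1.88 mg / 8.019 m = 0.2344 mg/m
Step 4: fineness = 0.2344 * 1000 = 234.4 mtex

234.4 mtex


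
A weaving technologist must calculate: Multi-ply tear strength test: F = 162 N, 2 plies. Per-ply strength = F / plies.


Formula: Per-ply strength = Total force / Number of plies
Per-ply = 162 N / 2
Per-ply = 81 N

81 N


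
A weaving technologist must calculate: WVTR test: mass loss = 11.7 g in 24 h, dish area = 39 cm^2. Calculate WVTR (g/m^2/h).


Formula: WVTR = mass_loss / (area * time)
Step 1: Convert area: 39 cm^2 = 0.0039 m^2
Step 2: WVTR = 11.7 g / (0.0039 m^2 * 24 h)
Step 3: WVTR = 11.7 / 0.0936 = 125.0 g/m^2/h

125.0 g/m^2/h


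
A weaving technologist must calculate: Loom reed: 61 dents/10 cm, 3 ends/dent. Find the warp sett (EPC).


Formula: EPC = (dents per 10 cm * ends per dent) / 10
Step 1: Total ends per 10 cm = 61 * 3 = 183
Step 2: EPC = 183 / 10 = 18.3 ends/cm

18.3 ends/cm


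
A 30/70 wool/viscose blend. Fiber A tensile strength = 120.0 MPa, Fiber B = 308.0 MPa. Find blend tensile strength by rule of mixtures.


Formula: Blend property = (fraction_A * property_A) + (fraction_B * property_B)
Step 1: Contribution A = 30/100 * 120.0 MPa = 36.0 MPa
Step 2: Contribution B = 70/100 * 308.0 MPa = 215.6 MPa
Step 3: Blend tensile strength = 36.0 + 215.6 = 251.6 MPa

251.6 MPa


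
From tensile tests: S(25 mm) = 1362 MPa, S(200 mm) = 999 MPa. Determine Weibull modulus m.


Formula: m = ln(L1/L2) / ln(S2/S1)
Step 1: ln(L1/L2) = ln(25/200) = -2.07944
Step 2: S2/S1 = 999/1362 = 0.73348
Step 3: ln(S2/S1) = ln(0.73348) = -0.30995
Step 4: m = -2.07944 / -0.30995 = 6.71

6.71 (Weibull m)


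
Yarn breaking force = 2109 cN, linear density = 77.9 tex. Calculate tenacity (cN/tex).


Formula: Tenacity = Breaking force / Linear density
Tenacity = 2109 cN / 77.9 tex
Tenacity = 27.07 cN/tex

27.07 cN/tex


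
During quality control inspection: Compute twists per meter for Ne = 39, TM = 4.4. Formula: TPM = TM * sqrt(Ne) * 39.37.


Formula: TPM = TM * sqrt(Ne) * 39.37
Step 1: sqrt(Ne) = sqrt(39) = 6.245
Step 2: TM * sqrt(Ne) = 4.4 * 6.245 = 27.478
Step 3: TPM = 27.478 * 39.37 = 1082 twists/m

1082 twists/m


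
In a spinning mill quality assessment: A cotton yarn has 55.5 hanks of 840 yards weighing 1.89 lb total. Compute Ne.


Formula: Ne = hanks / mass_lb
Substituting: Ne = 55.5 / 1.89
Ne = 29.4

29.4 Ne


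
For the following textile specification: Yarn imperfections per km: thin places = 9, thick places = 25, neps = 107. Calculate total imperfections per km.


Formula: Total = thin places + thick places + neps
Total = 9 + 25 + 107
Total = 141 imperfections/km

141 imperfections/km


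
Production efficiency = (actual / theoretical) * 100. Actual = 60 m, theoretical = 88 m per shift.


Formula: Efficiency% = (Actual output / Theoretical output) * 100
Efficiency% = (60 / 88) * 100
Efficiency% = 0.681818 * 100 = 68.1818% ≈ 68.2%

68.2%


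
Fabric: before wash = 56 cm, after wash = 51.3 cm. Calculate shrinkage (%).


Formula: Shrinkage% = ((L_before - L_after) / L_before) * 100
Step 1: Shrinkage = 56 - 51.3 = 4.7 cm
Step 2: Shrinkage% = (4.7 / 56) * 100
Step 3: Shrinkage% = 0.083929 * 100 = 8.3929% ≈ 8.4%

8.4%


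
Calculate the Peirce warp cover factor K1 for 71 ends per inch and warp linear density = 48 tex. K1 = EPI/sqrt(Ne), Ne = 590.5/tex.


Formula: K1 = EPI / sqrt(Ne), with Ne = 590.5 / tex_warp
Step 1: Ne = 590.5 / 48 = 12.302
Step 2: sqrt(Ne) = sqrt(12.302) = 3.5074
Step 3: K1 = 71 / 3.5074 = 20.2

20.2
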